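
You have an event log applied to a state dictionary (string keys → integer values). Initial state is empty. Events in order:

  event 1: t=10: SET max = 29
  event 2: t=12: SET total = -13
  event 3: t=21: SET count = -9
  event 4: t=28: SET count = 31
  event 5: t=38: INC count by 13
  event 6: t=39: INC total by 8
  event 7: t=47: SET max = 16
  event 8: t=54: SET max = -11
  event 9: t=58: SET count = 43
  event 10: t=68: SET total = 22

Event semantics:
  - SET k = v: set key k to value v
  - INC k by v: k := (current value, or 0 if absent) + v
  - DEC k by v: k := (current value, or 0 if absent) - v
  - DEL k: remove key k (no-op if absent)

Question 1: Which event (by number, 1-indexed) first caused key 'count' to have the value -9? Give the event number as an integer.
Answer: 3

Derivation:
Looking for first event where count becomes -9:
  event 3: count (absent) -> -9  <-- first match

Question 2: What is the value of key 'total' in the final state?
Track key 'total' through all 10 events:
  event 1 (t=10: SET max = 29): total unchanged
  event 2 (t=12: SET total = -13): total (absent) -> -13
  event 3 (t=21: SET count = -9): total unchanged
  event 4 (t=28: SET count = 31): total unchanged
  event 5 (t=38: INC count by 13): total unchanged
  event 6 (t=39: INC total by 8): total -13 -> -5
  event 7 (t=47: SET max = 16): total unchanged
  event 8 (t=54: SET max = -11): total unchanged
  event 9 (t=58: SET count = 43): total unchanged
  event 10 (t=68: SET total = 22): total -5 -> 22
Final: total = 22

Answer: 22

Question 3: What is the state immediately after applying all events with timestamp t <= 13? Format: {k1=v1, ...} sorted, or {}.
Answer: {max=29, total=-13}

Derivation:
Apply events with t <= 13 (2 events):
  after event 1 (t=10: SET max = 29): {max=29}
  after event 2 (t=12: SET total = -13): {max=29, total=-13}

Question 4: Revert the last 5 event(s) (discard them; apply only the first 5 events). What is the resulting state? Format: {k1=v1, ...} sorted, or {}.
Answer: {count=44, max=29, total=-13}

Derivation:
Keep first 5 events (discard last 5):
  after event 1 (t=10: SET max = 29): {max=29}
  after event 2 (t=12: SET total = -13): {max=29, total=-13}
  after event 3 (t=21: SET count = -9): {count=-9, max=29, total=-13}
  after event 4 (t=28: SET count = 31): {count=31, max=29, total=-13}
  after event 5 (t=38: INC count by 13): {count=44, max=29, total=-13}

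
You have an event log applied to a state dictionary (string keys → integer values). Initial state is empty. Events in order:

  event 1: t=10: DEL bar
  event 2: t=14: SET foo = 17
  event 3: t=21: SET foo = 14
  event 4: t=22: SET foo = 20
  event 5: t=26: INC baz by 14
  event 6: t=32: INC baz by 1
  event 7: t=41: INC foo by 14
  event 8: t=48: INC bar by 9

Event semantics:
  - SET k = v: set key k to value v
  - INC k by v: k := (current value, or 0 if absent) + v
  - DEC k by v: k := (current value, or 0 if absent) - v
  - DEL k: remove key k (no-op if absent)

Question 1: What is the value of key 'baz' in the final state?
Track key 'baz' through all 8 events:
  event 1 (t=10: DEL bar): baz unchanged
  event 2 (t=14: SET foo = 17): baz unchanged
  event 3 (t=21: SET foo = 14): baz unchanged
  event 4 (t=22: SET foo = 20): baz unchanged
  event 5 (t=26: INC baz by 14): baz (absent) -> 14
  event 6 (t=32: INC baz by 1): baz 14 -> 15
  event 7 (t=41: INC foo by 14): baz unchanged
  event 8 (t=48: INC bar by 9): baz unchanged
Final: baz = 15

Answer: 15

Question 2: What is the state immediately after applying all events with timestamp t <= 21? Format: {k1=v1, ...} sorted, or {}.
Answer: {foo=14}

Derivation:
Apply events with t <= 21 (3 events):
  after event 1 (t=10: DEL bar): {}
  after event 2 (t=14: SET foo = 17): {foo=17}
  after event 3 (t=21: SET foo = 14): {foo=14}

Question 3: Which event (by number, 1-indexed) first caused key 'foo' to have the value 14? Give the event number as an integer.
Looking for first event where foo becomes 14:
  event 2: foo = 17
  event 3: foo 17 -> 14  <-- first match

Answer: 3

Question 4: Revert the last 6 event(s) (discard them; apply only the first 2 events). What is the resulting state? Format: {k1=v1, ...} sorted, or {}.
Keep first 2 events (discard last 6):
  after event 1 (t=10: DEL bar): {}
  after event 2 (t=14: SET foo = 17): {foo=17}

Answer: {foo=17}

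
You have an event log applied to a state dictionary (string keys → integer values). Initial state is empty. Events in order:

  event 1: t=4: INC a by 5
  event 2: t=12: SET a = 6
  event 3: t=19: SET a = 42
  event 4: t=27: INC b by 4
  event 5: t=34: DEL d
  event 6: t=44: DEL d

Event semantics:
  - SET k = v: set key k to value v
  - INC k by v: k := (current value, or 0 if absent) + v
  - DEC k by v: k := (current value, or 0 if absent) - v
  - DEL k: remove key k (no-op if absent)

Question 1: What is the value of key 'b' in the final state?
Track key 'b' through all 6 events:
  event 1 (t=4: INC a by 5): b unchanged
  event 2 (t=12: SET a = 6): b unchanged
  event 3 (t=19: SET a = 42): b unchanged
  event 4 (t=27: INC b by 4): b (absent) -> 4
  event 5 (t=34: DEL d): b unchanged
  event 6 (t=44: DEL d): b unchanged
Final: b = 4

Answer: 4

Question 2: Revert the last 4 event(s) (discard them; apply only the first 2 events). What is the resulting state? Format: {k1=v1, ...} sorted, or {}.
Keep first 2 events (discard last 4):
  after event 1 (t=4: INC a by 5): {a=5}
  after event 2 (t=12: SET a = 6): {a=6}

Answer: {a=6}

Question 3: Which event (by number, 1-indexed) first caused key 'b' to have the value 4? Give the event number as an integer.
Answer: 4

Derivation:
Looking for first event where b becomes 4:
  event 4: b (absent) -> 4  <-- first match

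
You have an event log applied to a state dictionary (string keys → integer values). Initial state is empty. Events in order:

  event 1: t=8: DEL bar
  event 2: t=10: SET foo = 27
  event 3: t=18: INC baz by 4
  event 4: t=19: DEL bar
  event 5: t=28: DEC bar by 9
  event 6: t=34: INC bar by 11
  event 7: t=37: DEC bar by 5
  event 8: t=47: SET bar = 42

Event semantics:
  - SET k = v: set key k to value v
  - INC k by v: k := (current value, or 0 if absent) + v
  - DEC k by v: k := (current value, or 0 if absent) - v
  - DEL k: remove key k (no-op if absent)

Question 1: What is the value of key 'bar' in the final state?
Track key 'bar' through all 8 events:
  event 1 (t=8: DEL bar): bar (absent) -> (absent)
  event 2 (t=10: SET foo = 27): bar unchanged
  event 3 (t=18: INC baz by 4): bar unchanged
  event 4 (t=19: DEL bar): bar (absent) -> (absent)
  event 5 (t=28: DEC bar by 9): bar (absent) -> -9
  event 6 (t=34: INC bar by 11): bar -9 -> 2
  event 7 (t=37: DEC bar by 5): bar 2 -> -3
  event 8 (t=47: SET bar = 42): bar -3 -> 42
Final: bar = 42

Answer: 42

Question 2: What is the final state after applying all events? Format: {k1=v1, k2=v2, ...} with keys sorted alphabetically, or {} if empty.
  after event 1 (t=8: DEL bar): {}
  after event 2 (t=10: SET foo = 27): {foo=27}
  after event 3 (t=18: INC baz by 4): {baz=4, foo=27}
  after event 4 (t=19: DEL bar): {baz=4, foo=27}
  after event 5 (t=28: DEC bar by 9): {bar=-9, baz=4, foo=27}
  after event 6 (t=34: INC bar by 11): {bar=2, baz=4, foo=27}
  after event 7 (t=37: DEC bar by 5): {bar=-3, baz=4, foo=27}
  after event 8 (t=47: SET bar = 42): {bar=42, baz=4, foo=27}

Answer: {bar=42, baz=4, foo=27}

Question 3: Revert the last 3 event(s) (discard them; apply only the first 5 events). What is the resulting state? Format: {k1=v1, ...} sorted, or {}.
Keep first 5 events (discard last 3):
  after event 1 (t=8: DEL bar): {}
  after event 2 (t=10: SET foo = 27): {foo=27}
  after event 3 (t=18: INC baz by 4): {baz=4, foo=27}
  after event 4 (t=19: DEL bar): {baz=4, foo=27}
  after event 5 (t=28: DEC bar by 9): {bar=-9, baz=4, foo=27}

Answer: {bar=-9, baz=4, foo=27}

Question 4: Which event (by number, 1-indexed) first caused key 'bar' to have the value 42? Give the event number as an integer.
Answer: 8

Derivation:
Looking for first event where bar becomes 42:
  event 5: bar = -9
  event 6: bar = 2
  event 7: bar = -3
  event 8: bar -3 -> 42  <-- first match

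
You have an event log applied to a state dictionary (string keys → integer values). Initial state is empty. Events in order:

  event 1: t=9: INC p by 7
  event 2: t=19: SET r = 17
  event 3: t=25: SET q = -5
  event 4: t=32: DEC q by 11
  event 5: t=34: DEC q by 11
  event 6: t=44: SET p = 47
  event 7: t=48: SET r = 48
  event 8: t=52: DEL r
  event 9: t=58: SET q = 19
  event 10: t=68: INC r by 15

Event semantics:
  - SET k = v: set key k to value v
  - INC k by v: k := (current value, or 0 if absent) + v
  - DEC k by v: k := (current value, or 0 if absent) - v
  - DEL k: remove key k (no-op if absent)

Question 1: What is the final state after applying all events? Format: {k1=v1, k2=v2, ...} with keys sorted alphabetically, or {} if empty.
Answer: {p=47, q=19, r=15}

Derivation:
  after event 1 (t=9: INC p by 7): {p=7}
  after event 2 (t=19: SET r = 17): {p=7, r=17}
  after event 3 (t=25: SET q = -5): {p=7, q=-5, r=17}
  after event 4 (t=32: DEC q by 11): {p=7, q=-16, r=17}
  after event 5 (t=34: DEC q by 11): {p=7, q=-27, r=17}
  after event 6 (t=44: SET p = 47): {p=47, q=-27, r=17}
  after event 7 (t=48: SET r = 48): {p=47, q=-27, r=48}
  after event 8 (t=52: DEL r): {p=47, q=-27}
  after event 9 (t=58: SET q = 19): {p=47, q=19}
  after event 10 (t=68: INC r by 15): {p=47, q=19, r=15}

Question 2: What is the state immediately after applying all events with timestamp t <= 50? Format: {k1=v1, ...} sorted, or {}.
Apply events with t <= 50 (7 events):
  after event 1 (t=9: INC p by 7): {p=7}
  after event 2 (t=19: SET r = 17): {p=7, r=17}
  after event 3 (t=25: SET q = -5): {p=7, q=-5, r=17}
  after event 4 (t=32: DEC q by 11): {p=7, q=-16, r=17}
  after event 5 (t=34: DEC q by 11): {p=7, q=-27, r=17}
  after event 6 (t=44: SET p = 47): {p=47, q=-27, r=17}
  after event 7 (t=48: SET r = 48): {p=47, q=-27, r=48}

Answer: {p=47, q=-27, r=48}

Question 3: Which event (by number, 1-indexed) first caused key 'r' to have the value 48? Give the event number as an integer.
Looking for first event where r becomes 48:
  event 2: r = 17
  event 3: r = 17
  event 4: r = 17
  event 5: r = 17
  event 6: r = 17
  event 7: r 17 -> 48  <-- first match

Answer: 7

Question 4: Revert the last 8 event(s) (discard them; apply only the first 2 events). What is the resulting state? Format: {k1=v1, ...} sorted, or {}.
Keep first 2 events (discard last 8):
  after event 1 (t=9: INC p by 7): {p=7}
  after event 2 (t=19: SET r = 17): {p=7, r=17}

Answer: {p=7, r=17}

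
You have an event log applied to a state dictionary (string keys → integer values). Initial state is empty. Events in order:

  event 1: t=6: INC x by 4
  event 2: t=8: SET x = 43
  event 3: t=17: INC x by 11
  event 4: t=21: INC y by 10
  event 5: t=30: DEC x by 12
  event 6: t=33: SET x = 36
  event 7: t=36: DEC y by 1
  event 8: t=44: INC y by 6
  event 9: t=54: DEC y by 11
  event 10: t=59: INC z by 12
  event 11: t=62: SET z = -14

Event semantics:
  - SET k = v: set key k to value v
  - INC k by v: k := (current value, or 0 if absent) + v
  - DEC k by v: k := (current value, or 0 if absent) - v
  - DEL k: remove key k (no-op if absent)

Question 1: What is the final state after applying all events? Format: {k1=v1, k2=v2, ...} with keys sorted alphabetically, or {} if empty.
Answer: {x=36, y=4, z=-14}

Derivation:
  after event 1 (t=6: INC x by 4): {x=4}
  after event 2 (t=8: SET x = 43): {x=43}
  after event 3 (t=17: INC x by 11): {x=54}
  after event 4 (t=21: INC y by 10): {x=54, y=10}
  after event 5 (t=30: DEC x by 12): {x=42, y=10}
  after event 6 (t=33: SET x = 36): {x=36, y=10}
  after event 7 (t=36: DEC y by 1): {x=36, y=9}
  after event 8 (t=44: INC y by 6): {x=36, y=15}
  after event 9 (t=54: DEC y by 11): {x=36, y=4}
  after event 10 (t=59: INC z by 12): {x=36, y=4, z=12}
  after event 11 (t=62: SET z = -14): {x=36, y=4, z=-14}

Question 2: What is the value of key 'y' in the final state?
Answer: 4

Derivation:
Track key 'y' through all 11 events:
  event 1 (t=6: INC x by 4): y unchanged
  event 2 (t=8: SET x = 43): y unchanged
  event 3 (t=17: INC x by 11): y unchanged
  event 4 (t=21: INC y by 10): y (absent) -> 10
  event 5 (t=30: DEC x by 12): y unchanged
  event 6 (t=33: SET x = 36): y unchanged
  event 7 (t=36: DEC y by 1): y 10 -> 9
  event 8 (t=44: INC y by 6): y 9 -> 15
  event 9 (t=54: DEC y by 11): y 15 -> 4
  event 10 (t=59: INC z by 12): y unchanged
  event 11 (t=62: SET z = -14): y unchanged
Final: y = 4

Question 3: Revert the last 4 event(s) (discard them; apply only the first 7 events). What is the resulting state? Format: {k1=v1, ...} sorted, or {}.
Answer: {x=36, y=9}

Derivation:
Keep first 7 events (discard last 4):
  after event 1 (t=6: INC x by 4): {x=4}
  after event 2 (t=8: SET x = 43): {x=43}
  after event 3 (t=17: INC x by 11): {x=54}
  after event 4 (t=21: INC y by 10): {x=54, y=10}
  after event 5 (t=30: DEC x by 12): {x=42, y=10}
  after event 6 (t=33: SET x = 36): {x=36, y=10}
  after event 7 (t=36: DEC y by 1): {x=36, y=9}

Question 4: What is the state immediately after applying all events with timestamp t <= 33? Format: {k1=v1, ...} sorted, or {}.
Apply events with t <= 33 (6 events):
  after event 1 (t=6: INC x by 4): {x=4}
  after event 2 (t=8: SET x = 43): {x=43}
  after event 3 (t=17: INC x by 11): {x=54}
  after event 4 (t=21: INC y by 10): {x=54, y=10}
  after event 5 (t=30: DEC x by 12): {x=42, y=10}
  after event 6 (t=33: SET x = 36): {x=36, y=10}

Answer: {x=36, y=10}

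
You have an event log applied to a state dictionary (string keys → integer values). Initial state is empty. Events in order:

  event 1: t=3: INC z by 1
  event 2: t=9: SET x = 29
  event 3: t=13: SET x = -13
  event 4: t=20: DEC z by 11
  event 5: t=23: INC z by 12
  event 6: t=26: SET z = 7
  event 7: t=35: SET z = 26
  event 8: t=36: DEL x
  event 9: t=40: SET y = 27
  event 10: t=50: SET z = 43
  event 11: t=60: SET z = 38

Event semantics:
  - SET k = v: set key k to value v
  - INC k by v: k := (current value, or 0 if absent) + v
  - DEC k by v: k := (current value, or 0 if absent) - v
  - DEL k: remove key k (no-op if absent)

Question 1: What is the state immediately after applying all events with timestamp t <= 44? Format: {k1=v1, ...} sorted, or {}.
Answer: {y=27, z=26}

Derivation:
Apply events with t <= 44 (9 events):
  after event 1 (t=3: INC z by 1): {z=1}
  after event 2 (t=9: SET x = 29): {x=29, z=1}
  after event 3 (t=13: SET x = -13): {x=-13, z=1}
  after event 4 (t=20: DEC z by 11): {x=-13, z=-10}
  after event 5 (t=23: INC z by 12): {x=-13, z=2}
  after event 6 (t=26: SET z = 7): {x=-13, z=7}
  after event 7 (t=35: SET z = 26): {x=-13, z=26}
  after event 8 (t=36: DEL x): {z=26}
  after event 9 (t=40: SET y = 27): {y=27, z=26}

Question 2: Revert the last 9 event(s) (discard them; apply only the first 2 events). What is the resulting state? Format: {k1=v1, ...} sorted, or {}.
Keep first 2 events (discard last 9):
  after event 1 (t=3: INC z by 1): {z=1}
  after event 2 (t=9: SET x = 29): {x=29, z=1}

Answer: {x=29, z=1}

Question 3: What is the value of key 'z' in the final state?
Answer: 38

Derivation:
Track key 'z' through all 11 events:
  event 1 (t=3: INC z by 1): z (absent) -> 1
  event 2 (t=9: SET x = 29): z unchanged
  event 3 (t=13: SET x = -13): z unchanged
  event 4 (t=20: DEC z by 11): z 1 -> -10
  event 5 (t=23: INC z by 12): z -10 -> 2
  event 6 (t=26: SET z = 7): z 2 -> 7
  event 7 (t=35: SET z = 26): z 7 -> 26
  event 8 (t=36: DEL x): z unchanged
  event 9 (t=40: SET y = 27): z unchanged
  event 10 (t=50: SET z = 43): z 26 -> 43
  event 11 (t=60: SET z = 38): z 43 -> 38
Final: z = 38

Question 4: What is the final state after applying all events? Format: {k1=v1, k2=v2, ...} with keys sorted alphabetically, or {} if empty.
  after event 1 (t=3: INC z by 1): {z=1}
  after event 2 (t=9: SET x = 29): {x=29, z=1}
  after event 3 (t=13: SET x = -13): {x=-13, z=1}
  after event 4 (t=20: DEC z by 11): {x=-13, z=-10}
  after event 5 (t=23: INC z by 12): {x=-13, z=2}
  after event 6 (t=26: SET z = 7): {x=-13, z=7}
  after event 7 (t=35: SET z = 26): {x=-13, z=26}
  after event 8 (t=36: DEL x): {z=26}
  after event 9 (t=40: SET y = 27): {y=27, z=26}
  after event 10 (t=50: SET z = 43): {y=27, z=43}
  after event 11 (t=60: SET z = 38): {y=27, z=38}

Answer: {y=27, z=38}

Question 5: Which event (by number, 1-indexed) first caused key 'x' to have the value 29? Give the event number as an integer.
Answer: 2

Derivation:
Looking for first event where x becomes 29:
  event 2: x (absent) -> 29  <-- first match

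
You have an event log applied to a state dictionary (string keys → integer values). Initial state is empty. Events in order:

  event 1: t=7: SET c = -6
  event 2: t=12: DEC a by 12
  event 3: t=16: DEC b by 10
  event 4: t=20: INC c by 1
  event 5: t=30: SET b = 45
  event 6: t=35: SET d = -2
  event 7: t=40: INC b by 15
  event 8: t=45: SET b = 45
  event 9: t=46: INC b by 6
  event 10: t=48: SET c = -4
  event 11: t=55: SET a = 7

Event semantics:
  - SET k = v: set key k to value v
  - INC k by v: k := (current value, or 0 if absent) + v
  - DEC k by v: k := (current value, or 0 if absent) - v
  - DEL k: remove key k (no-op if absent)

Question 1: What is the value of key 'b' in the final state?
Answer: 51

Derivation:
Track key 'b' through all 11 events:
  event 1 (t=7: SET c = -6): b unchanged
  event 2 (t=12: DEC a by 12): b unchanged
  event 3 (t=16: DEC b by 10): b (absent) -> -10
  event 4 (t=20: INC c by 1): b unchanged
  event 5 (t=30: SET b = 45): b -10 -> 45
  event 6 (t=35: SET d = -2): b unchanged
  event 7 (t=40: INC b by 15): b 45 -> 60
  event 8 (t=45: SET b = 45): b 60 -> 45
  event 9 (t=46: INC b by 6): b 45 -> 51
  event 10 (t=48: SET c = -4): b unchanged
  event 11 (t=55: SET a = 7): b unchanged
Final: b = 51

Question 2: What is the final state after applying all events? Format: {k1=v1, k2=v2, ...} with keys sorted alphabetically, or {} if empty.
Answer: {a=7, b=51, c=-4, d=-2}

Derivation:
  after event 1 (t=7: SET c = -6): {c=-6}
  after event 2 (t=12: DEC a by 12): {a=-12, c=-6}
  after event 3 (t=16: DEC b by 10): {a=-12, b=-10, c=-6}
  after event 4 (t=20: INC c by 1): {a=-12, b=-10, c=-5}
  after event 5 (t=30: SET b = 45): {a=-12, b=45, c=-5}
  after event 6 (t=35: SET d = -2): {a=-12, b=45, c=-5, d=-2}
  after event 7 (t=40: INC b by 15): {a=-12, b=60, c=-5, d=-2}
  after event 8 (t=45: SET b = 45): {a=-12, b=45, c=-5, d=-2}
  after event 9 (t=46: INC b by 6): {a=-12, b=51, c=-5, d=-2}
  after event 10 (t=48: SET c = -4): {a=-12, b=51, c=-4, d=-2}
  after event 11 (t=55: SET a = 7): {a=7, b=51, c=-4, d=-2}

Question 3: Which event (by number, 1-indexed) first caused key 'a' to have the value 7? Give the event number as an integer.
Answer: 11

Derivation:
Looking for first event where a becomes 7:
  event 2: a = -12
  event 3: a = -12
  event 4: a = -12
  event 5: a = -12
  event 6: a = -12
  event 7: a = -12
  event 8: a = -12
  event 9: a = -12
  event 10: a = -12
  event 11: a -12 -> 7  <-- first match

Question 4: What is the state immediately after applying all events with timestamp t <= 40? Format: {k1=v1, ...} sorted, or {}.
Apply events with t <= 40 (7 events):
  after event 1 (t=7: SET c = -6): {c=-6}
  after event 2 (t=12: DEC a by 12): {a=-12, c=-6}
  after event 3 (t=16: DEC b by 10): {a=-12, b=-10, c=-6}
  after event 4 (t=20: INC c by 1): {a=-12, b=-10, c=-5}
  after event 5 (t=30: SET b = 45): {a=-12, b=45, c=-5}
  after event 6 (t=35: SET d = -2): {a=-12, b=45, c=-5, d=-2}
  after event 7 (t=40: INC b by 15): {a=-12, b=60, c=-5, d=-2}

Answer: {a=-12, b=60, c=-5, d=-2}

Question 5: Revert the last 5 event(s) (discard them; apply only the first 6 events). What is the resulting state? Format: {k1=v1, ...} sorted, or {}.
Answer: {a=-12, b=45, c=-5, d=-2}

Derivation:
Keep first 6 events (discard last 5):
  after event 1 (t=7: SET c = -6): {c=-6}
  after event 2 (t=12: DEC a by 12): {a=-12, c=-6}
  after event 3 (t=16: DEC b by 10): {a=-12, b=-10, c=-6}
  after event 4 (t=20: INC c by 1): {a=-12, b=-10, c=-5}
  after event 5 (t=30: SET b = 45): {a=-12, b=45, c=-5}
  after event 6 (t=35: SET d = -2): {a=-12, b=45, c=-5, d=-2}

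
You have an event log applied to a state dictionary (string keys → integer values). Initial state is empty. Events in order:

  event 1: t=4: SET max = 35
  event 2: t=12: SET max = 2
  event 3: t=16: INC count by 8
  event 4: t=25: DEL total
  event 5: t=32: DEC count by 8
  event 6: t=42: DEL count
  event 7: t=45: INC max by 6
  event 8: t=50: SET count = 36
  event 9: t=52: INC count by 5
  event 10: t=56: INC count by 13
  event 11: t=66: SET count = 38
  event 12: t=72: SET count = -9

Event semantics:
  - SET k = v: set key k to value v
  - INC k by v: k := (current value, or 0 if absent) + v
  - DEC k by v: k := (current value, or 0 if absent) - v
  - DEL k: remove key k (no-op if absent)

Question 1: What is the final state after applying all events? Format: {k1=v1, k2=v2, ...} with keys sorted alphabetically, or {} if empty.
  after event 1 (t=4: SET max = 35): {max=35}
  after event 2 (t=12: SET max = 2): {max=2}
  after event 3 (t=16: INC count by 8): {count=8, max=2}
  after event 4 (t=25: DEL total): {count=8, max=2}
  after event 5 (t=32: DEC count by 8): {count=0, max=2}
  after event 6 (t=42: DEL count): {max=2}
  after event 7 (t=45: INC max by 6): {max=8}
  after event 8 (t=50: SET count = 36): {count=36, max=8}
  after event 9 (t=52: INC count by 5): {count=41, max=8}
  after event 10 (t=56: INC count by 13): {count=54, max=8}
  after event 11 (t=66: SET count = 38): {count=38, max=8}
  after event 12 (t=72: SET count = -9): {count=-9, max=8}

Answer: {count=-9, max=8}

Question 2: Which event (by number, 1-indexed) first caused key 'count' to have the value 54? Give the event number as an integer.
Looking for first event where count becomes 54:
  event 3: count = 8
  event 4: count = 8
  event 5: count = 0
  event 6: count = (absent)
  event 8: count = 36
  event 9: count = 41
  event 10: count 41 -> 54  <-- first match

Answer: 10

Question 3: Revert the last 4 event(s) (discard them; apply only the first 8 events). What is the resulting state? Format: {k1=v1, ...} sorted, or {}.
Answer: {count=36, max=8}

Derivation:
Keep first 8 events (discard last 4):
  after event 1 (t=4: SET max = 35): {max=35}
  after event 2 (t=12: SET max = 2): {max=2}
  after event 3 (t=16: INC count by 8): {count=8, max=2}
  after event 4 (t=25: DEL total): {count=8, max=2}
  after event 5 (t=32: DEC count by 8): {count=0, max=2}
  after event 6 (t=42: DEL count): {max=2}
  after event 7 (t=45: INC max by 6): {max=8}
  after event 8 (t=50: SET count = 36): {count=36, max=8}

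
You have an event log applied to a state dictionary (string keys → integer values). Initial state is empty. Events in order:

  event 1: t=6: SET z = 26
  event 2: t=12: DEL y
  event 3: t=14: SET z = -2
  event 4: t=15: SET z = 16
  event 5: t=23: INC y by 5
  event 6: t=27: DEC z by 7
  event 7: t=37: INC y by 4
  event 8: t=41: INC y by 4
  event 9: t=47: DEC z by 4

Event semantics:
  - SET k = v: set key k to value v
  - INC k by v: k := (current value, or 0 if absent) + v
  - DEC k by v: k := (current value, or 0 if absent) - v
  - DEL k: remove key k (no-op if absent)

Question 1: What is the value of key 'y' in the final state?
Answer: 13

Derivation:
Track key 'y' through all 9 events:
  event 1 (t=6: SET z = 26): y unchanged
  event 2 (t=12: DEL y): y (absent) -> (absent)
  event 3 (t=14: SET z = -2): y unchanged
  event 4 (t=15: SET z = 16): y unchanged
  event 5 (t=23: INC y by 5): y (absent) -> 5
  event 6 (t=27: DEC z by 7): y unchanged
  event 7 (t=37: INC y by 4): y 5 -> 9
  event 8 (t=41: INC y by 4): y 9 -> 13
  event 9 (t=47: DEC z by 4): y unchanged
Final: y = 13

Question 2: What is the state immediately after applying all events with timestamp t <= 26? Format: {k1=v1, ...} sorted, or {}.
Answer: {y=5, z=16}

Derivation:
Apply events with t <= 26 (5 events):
  after event 1 (t=6: SET z = 26): {z=26}
  after event 2 (t=12: DEL y): {z=26}
  after event 3 (t=14: SET z = -2): {z=-2}
  after event 4 (t=15: SET z = 16): {z=16}
  after event 5 (t=23: INC y by 5): {y=5, z=16}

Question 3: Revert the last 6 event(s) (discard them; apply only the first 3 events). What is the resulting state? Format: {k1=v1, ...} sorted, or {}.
Answer: {z=-2}

Derivation:
Keep first 3 events (discard last 6):
  after event 1 (t=6: SET z = 26): {z=26}
  after event 2 (t=12: DEL y): {z=26}
  after event 3 (t=14: SET z = -2): {z=-2}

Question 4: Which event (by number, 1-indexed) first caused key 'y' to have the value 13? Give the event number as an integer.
Looking for first event where y becomes 13:
  event 5: y = 5
  event 6: y = 5
  event 7: y = 9
  event 8: y 9 -> 13  <-- first match

Answer: 8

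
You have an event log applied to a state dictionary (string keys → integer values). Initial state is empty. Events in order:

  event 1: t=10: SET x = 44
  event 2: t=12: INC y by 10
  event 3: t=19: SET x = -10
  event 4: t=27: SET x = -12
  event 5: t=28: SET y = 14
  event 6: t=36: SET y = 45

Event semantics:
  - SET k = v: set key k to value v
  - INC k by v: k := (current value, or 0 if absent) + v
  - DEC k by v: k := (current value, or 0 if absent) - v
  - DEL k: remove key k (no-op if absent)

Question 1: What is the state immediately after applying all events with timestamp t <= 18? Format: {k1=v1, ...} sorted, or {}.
Answer: {x=44, y=10}

Derivation:
Apply events with t <= 18 (2 events):
  after event 1 (t=10: SET x = 44): {x=44}
  after event 2 (t=12: INC y by 10): {x=44, y=10}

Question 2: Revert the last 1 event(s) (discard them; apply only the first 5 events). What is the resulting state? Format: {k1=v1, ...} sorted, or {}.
Keep first 5 events (discard last 1):
  after event 1 (t=10: SET x = 44): {x=44}
  after event 2 (t=12: INC y by 10): {x=44, y=10}
  after event 3 (t=19: SET x = -10): {x=-10, y=10}
  after event 4 (t=27: SET x = -12): {x=-12, y=10}
  after event 5 (t=28: SET y = 14): {x=-12, y=14}

Answer: {x=-12, y=14}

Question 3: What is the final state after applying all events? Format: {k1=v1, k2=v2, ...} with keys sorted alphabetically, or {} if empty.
Answer: {x=-12, y=45}

Derivation:
  after event 1 (t=10: SET x = 44): {x=44}
  after event 2 (t=12: INC y by 10): {x=44, y=10}
  after event 3 (t=19: SET x = -10): {x=-10, y=10}
  after event 4 (t=27: SET x = -12): {x=-12, y=10}
  after event 5 (t=28: SET y = 14): {x=-12, y=14}
  after event 6 (t=36: SET y = 45): {x=-12, y=45}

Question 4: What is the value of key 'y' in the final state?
Track key 'y' through all 6 events:
  event 1 (t=10: SET x = 44): y unchanged
  event 2 (t=12: INC y by 10): y (absent) -> 10
  event 3 (t=19: SET x = -10): y unchanged
  event 4 (t=27: SET x = -12): y unchanged
  event 5 (t=28: SET y = 14): y 10 -> 14
  event 6 (t=36: SET y = 45): y 14 -> 45
Final: y = 45

Answer: 45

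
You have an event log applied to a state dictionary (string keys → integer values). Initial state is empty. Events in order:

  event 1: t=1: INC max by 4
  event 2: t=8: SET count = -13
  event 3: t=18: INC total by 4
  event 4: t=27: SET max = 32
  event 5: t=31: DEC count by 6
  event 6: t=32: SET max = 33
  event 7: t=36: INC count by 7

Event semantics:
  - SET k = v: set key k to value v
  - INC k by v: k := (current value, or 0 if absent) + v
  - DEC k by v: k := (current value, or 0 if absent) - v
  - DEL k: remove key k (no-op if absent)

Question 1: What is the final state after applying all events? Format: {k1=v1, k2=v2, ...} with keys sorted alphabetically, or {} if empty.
  after event 1 (t=1: INC max by 4): {max=4}
  after event 2 (t=8: SET count = -13): {count=-13, max=4}
  after event 3 (t=18: INC total by 4): {count=-13, max=4, total=4}
  after event 4 (t=27: SET max = 32): {count=-13, max=32, total=4}
  after event 5 (t=31: DEC count by 6): {count=-19, max=32, total=4}
  after event 6 (t=32: SET max = 33): {count=-19, max=33, total=4}
  after event 7 (t=36: INC count by 7): {count=-12, max=33, total=4}

Answer: {count=-12, max=33, total=4}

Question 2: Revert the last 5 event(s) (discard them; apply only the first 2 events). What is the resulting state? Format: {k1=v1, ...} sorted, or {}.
Answer: {count=-13, max=4}

Derivation:
Keep first 2 events (discard last 5):
  after event 1 (t=1: INC max by 4): {max=4}
  after event 2 (t=8: SET count = -13): {count=-13, max=4}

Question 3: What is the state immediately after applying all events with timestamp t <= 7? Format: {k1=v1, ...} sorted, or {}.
Apply events with t <= 7 (1 events):
  after event 1 (t=1: INC max by 4): {max=4}

Answer: {max=4}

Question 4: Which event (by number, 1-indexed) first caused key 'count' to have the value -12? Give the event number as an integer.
Answer: 7

Derivation:
Looking for first event where count becomes -12:
  event 2: count = -13
  event 3: count = -13
  event 4: count = -13
  event 5: count = -19
  event 6: count = -19
  event 7: count -19 -> -12  <-- first match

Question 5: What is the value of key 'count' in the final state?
Answer: -12

Derivation:
Track key 'count' through all 7 events:
  event 1 (t=1: INC max by 4): count unchanged
  event 2 (t=8: SET count = -13): count (absent) -> -13
  event 3 (t=18: INC total by 4): count unchanged
  event 4 (t=27: SET max = 32): count unchanged
  event 5 (t=31: DEC count by 6): count -13 -> -19
  event 6 (t=32: SET max = 33): count unchanged
  event 7 (t=36: INC count by 7): count -19 -> -12
Final: count = -12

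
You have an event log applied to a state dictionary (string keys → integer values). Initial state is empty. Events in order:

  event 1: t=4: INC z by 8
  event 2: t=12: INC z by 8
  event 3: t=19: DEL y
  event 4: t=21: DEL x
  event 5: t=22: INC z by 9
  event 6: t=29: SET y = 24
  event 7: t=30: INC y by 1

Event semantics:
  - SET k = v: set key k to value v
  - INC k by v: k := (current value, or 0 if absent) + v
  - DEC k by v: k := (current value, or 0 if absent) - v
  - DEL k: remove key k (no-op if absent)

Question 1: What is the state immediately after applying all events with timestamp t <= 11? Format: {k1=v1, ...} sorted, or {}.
Answer: {z=8}

Derivation:
Apply events with t <= 11 (1 events):
  after event 1 (t=4: INC z by 8): {z=8}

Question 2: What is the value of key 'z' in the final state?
Track key 'z' through all 7 events:
  event 1 (t=4: INC z by 8): z (absent) -> 8
  event 2 (t=12: INC z by 8): z 8 -> 16
  event 3 (t=19: DEL y): z unchanged
  event 4 (t=21: DEL x): z unchanged
  event 5 (t=22: INC z by 9): z 16 -> 25
  event 6 (t=29: SET y = 24): z unchanged
  event 7 (t=30: INC y by 1): z unchanged
Final: z = 25

Answer: 25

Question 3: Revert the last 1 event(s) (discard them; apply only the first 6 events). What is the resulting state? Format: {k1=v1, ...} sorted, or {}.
Keep first 6 events (discard last 1):
  after event 1 (t=4: INC z by 8): {z=8}
  after event 2 (t=12: INC z by 8): {z=16}
  after event 3 (t=19: DEL y): {z=16}
  after event 4 (t=21: DEL x): {z=16}
  after event 5 (t=22: INC z by 9): {z=25}
  after event 6 (t=29: SET y = 24): {y=24, z=25}

Answer: {y=24, z=25}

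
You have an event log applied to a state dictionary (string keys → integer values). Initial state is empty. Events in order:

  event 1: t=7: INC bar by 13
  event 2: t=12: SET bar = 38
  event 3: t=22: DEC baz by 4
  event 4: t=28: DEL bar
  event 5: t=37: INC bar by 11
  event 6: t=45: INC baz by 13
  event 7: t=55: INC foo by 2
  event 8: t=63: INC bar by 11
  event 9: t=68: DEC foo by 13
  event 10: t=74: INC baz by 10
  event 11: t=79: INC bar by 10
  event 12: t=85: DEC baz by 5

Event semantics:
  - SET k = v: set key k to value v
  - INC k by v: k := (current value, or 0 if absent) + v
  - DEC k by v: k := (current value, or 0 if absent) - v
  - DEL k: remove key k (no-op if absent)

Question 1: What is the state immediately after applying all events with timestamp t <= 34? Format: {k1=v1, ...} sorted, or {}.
Apply events with t <= 34 (4 events):
  after event 1 (t=7: INC bar by 13): {bar=13}
  after event 2 (t=12: SET bar = 38): {bar=38}
  after event 3 (t=22: DEC baz by 4): {bar=38, baz=-4}
  after event 4 (t=28: DEL bar): {baz=-4}

Answer: {baz=-4}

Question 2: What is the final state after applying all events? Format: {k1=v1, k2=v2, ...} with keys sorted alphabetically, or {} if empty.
Answer: {bar=32, baz=14, foo=-11}

Derivation:
  after event 1 (t=7: INC bar by 13): {bar=13}
  after event 2 (t=12: SET bar = 38): {bar=38}
  after event 3 (t=22: DEC baz by 4): {bar=38, baz=-4}
  after event 4 (t=28: DEL bar): {baz=-4}
  after event 5 (t=37: INC bar by 11): {bar=11, baz=-4}
  after event 6 (t=45: INC baz by 13): {bar=11, baz=9}
  after event 7 (t=55: INC foo by 2): {bar=11, baz=9, foo=2}
  after event 8 (t=63: INC bar by 11): {bar=22, baz=9, foo=2}
  after event 9 (t=68: DEC foo by 13): {bar=22, baz=9, foo=-11}
  after event 10 (t=74: INC baz by 10): {bar=22, baz=19, foo=-11}
  after event 11 (t=79: INC bar by 10): {bar=32, baz=19, foo=-11}
  after event 12 (t=85: DEC baz by 5): {bar=32, baz=14, foo=-11}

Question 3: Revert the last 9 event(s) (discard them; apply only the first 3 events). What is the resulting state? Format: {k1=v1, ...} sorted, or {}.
Keep first 3 events (discard last 9):
  after event 1 (t=7: INC bar by 13): {bar=13}
  after event 2 (t=12: SET bar = 38): {bar=38}
  after event 3 (t=22: DEC baz by 4): {bar=38, baz=-4}

Answer: {bar=38, baz=-4}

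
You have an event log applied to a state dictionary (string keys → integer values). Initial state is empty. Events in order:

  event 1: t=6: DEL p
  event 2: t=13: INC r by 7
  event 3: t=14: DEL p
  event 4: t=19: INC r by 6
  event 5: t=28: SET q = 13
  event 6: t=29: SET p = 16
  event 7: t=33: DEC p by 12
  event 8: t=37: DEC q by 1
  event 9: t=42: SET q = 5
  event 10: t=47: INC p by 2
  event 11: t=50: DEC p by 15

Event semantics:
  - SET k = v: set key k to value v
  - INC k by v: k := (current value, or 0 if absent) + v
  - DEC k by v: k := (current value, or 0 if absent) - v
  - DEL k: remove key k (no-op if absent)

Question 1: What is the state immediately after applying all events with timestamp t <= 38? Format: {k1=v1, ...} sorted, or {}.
Answer: {p=4, q=12, r=13}

Derivation:
Apply events with t <= 38 (8 events):
  after event 1 (t=6: DEL p): {}
  after event 2 (t=13: INC r by 7): {r=7}
  after event 3 (t=14: DEL p): {r=7}
  after event 4 (t=19: INC r by 6): {r=13}
  after event 5 (t=28: SET q = 13): {q=13, r=13}
  after event 6 (t=29: SET p = 16): {p=16, q=13, r=13}
  after event 7 (t=33: DEC p by 12): {p=4, q=13, r=13}
  after event 8 (t=37: DEC q by 1): {p=4, q=12, r=13}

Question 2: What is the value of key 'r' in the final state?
Track key 'r' through all 11 events:
  event 1 (t=6: DEL p): r unchanged
  event 2 (t=13: INC r by 7): r (absent) -> 7
  event 3 (t=14: DEL p): r unchanged
  event 4 (t=19: INC r by 6): r 7 -> 13
  event 5 (t=28: SET q = 13): r unchanged
  event 6 (t=29: SET p = 16): r unchanged
  event 7 (t=33: DEC p by 12): r unchanged
  event 8 (t=37: DEC q by 1): r unchanged
  event 9 (t=42: SET q = 5): r unchanged
  event 10 (t=47: INC p by 2): r unchanged
  event 11 (t=50: DEC p by 15): r unchanged
Final: r = 13

Answer: 13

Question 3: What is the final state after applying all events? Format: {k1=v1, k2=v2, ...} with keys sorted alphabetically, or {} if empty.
Answer: {p=-9, q=5, r=13}

Derivation:
  after event 1 (t=6: DEL p): {}
  after event 2 (t=13: INC r by 7): {r=7}
  after event 3 (t=14: DEL p): {r=7}
  after event 4 (t=19: INC r by 6): {r=13}
  after event 5 (t=28: SET q = 13): {q=13, r=13}
  after event 6 (t=29: SET p = 16): {p=16, q=13, r=13}
  after event 7 (t=33: DEC p by 12): {p=4, q=13, r=13}
  after event 8 (t=37: DEC q by 1): {p=4, q=12, r=13}
  after event 9 (t=42: SET q = 5): {p=4, q=5, r=13}
  after event 10 (t=47: INC p by 2): {p=6, q=5, r=13}
  after event 11 (t=50: DEC p by 15): {p=-9, q=5, r=13}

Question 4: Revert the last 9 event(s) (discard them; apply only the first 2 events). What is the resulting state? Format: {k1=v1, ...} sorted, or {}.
Answer: {r=7}

Derivation:
Keep first 2 events (discard last 9):
  after event 1 (t=6: DEL p): {}
  after event 2 (t=13: INC r by 7): {r=7}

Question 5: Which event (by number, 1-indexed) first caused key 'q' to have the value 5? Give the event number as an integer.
Answer: 9

Derivation:
Looking for first event where q becomes 5:
  event 5: q = 13
  event 6: q = 13
  event 7: q = 13
  event 8: q = 12
  event 9: q 12 -> 5  <-- first match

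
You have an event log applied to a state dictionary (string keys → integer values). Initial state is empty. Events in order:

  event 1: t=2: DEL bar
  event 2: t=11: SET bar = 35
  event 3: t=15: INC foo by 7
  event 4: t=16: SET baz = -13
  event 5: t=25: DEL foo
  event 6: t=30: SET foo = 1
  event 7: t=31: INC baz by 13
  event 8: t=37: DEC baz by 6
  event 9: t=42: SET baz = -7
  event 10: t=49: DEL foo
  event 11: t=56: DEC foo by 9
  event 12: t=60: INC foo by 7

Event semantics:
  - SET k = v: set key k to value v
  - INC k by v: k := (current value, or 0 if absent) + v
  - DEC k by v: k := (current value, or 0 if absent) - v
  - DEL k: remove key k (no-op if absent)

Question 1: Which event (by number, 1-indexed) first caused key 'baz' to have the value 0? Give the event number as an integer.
Answer: 7

Derivation:
Looking for first event where baz becomes 0:
  event 4: baz = -13
  event 5: baz = -13
  event 6: baz = -13
  event 7: baz -13 -> 0  <-- first match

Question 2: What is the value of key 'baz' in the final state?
Answer: -7

Derivation:
Track key 'baz' through all 12 events:
  event 1 (t=2: DEL bar): baz unchanged
  event 2 (t=11: SET bar = 35): baz unchanged
  event 3 (t=15: INC foo by 7): baz unchanged
  event 4 (t=16: SET baz = -13): baz (absent) -> -13
  event 5 (t=25: DEL foo): baz unchanged
  event 6 (t=30: SET foo = 1): baz unchanged
  event 7 (t=31: INC baz by 13): baz -13 -> 0
  event 8 (t=37: DEC baz by 6): baz 0 -> -6
  event 9 (t=42: SET baz = -7): baz -6 -> -7
  event 10 (t=49: DEL foo): baz unchanged
  event 11 (t=56: DEC foo by 9): baz unchanged
  event 12 (t=60: INC foo by 7): baz unchanged
Final: baz = -7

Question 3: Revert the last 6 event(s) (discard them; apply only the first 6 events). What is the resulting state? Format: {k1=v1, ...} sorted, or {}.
Answer: {bar=35, baz=-13, foo=1}

Derivation:
Keep first 6 events (discard last 6):
  after event 1 (t=2: DEL bar): {}
  after event 2 (t=11: SET bar = 35): {bar=35}
  after event 3 (t=15: INC foo by 7): {bar=35, foo=7}
  after event 4 (t=16: SET baz = -13): {bar=35, baz=-13, foo=7}
  after event 5 (t=25: DEL foo): {bar=35, baz=-13}
  after event 6 (t=30: SET foo = 1): {bar=35, baz=-13, foo=1}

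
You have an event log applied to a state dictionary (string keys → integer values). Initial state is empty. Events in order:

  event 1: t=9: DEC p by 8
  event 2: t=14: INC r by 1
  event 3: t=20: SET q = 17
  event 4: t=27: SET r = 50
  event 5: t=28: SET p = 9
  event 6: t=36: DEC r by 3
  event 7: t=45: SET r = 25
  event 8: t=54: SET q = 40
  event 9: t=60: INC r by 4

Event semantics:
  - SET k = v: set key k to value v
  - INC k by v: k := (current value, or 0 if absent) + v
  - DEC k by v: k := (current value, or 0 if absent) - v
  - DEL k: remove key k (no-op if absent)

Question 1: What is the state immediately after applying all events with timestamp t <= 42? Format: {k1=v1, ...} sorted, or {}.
Answer: {p=9, q=17, r=47}

Derivation:
Apply events with t <= 42 (6 events):
  after event 1 (t=9: DEC p by 8): {p=-8}
  after event 2 (t=14: INC r by 1): {p=-8, r=1}
  after event 3 (t=20: SET q = 17): {p=-8, q=17, r=1}
  after event 4 (t=27: SET r = 50): {p=-8, q=17, r=50}
  after event 5 (t=28: SET p = 9): {p=9, q=17, r=50}
  after event 6 (t=36: DEC r by 3): {p=9, q=17, r=47}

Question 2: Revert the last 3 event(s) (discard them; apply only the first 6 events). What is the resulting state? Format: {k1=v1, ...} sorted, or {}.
Keep first 6 events (discard last 3):
  after event 1 (t=9: DEC p by 8): {p=-8}
  after event 2 (t=14: INC r by 1): {p=-8, r=1}
  after event 3 (t=20: SET q = 17): {p=-8, q=17, r=1}
  after event 4 (t=27: SET r = 50): {p=-8, q=17, r=50}
  after event 5 (t=28: SET p = 9): {p=9, q=17, r=50}
  after event 6 (t=36: DEC r by 3): {p=9, q=17, r=47}

Answer: {p=9, q=17, r=47}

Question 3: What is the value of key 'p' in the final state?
Track key 'p' through all 9 events:
  event 1 (t=9: DEC p by 8): p (absent) -> -8
  event 2 (t=14: INC r by 1): p unchanged
  event 3 (t=20: SET q = 17): p unchanged
  event 4 (t=27: SET r = 50): p unchanged
  event 5 (t=28: SET p = 9): p -8 -> 9
  event 6 (t=36: DEC r by 3): p unchanged
  event 7 (t=45: SET r = 25): p unchanged
  event 8 (t=54: SET q = 40): p unchanged
  event 9 (t=60: INC r by 4): p unchanged
Final: p = 9

Answer: 9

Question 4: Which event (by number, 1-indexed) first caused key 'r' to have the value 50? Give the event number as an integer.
Answer: 4

Derivation:
Looking for first event where r becomes 50:
  event 2: r = 1
  event 3: r = 1
  event 4: r 1 -> 50  <-- first match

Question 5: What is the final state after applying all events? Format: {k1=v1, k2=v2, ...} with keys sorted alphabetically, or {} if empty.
  after event 1 (t=9: DEC p by 8): {p=-8}
  after event 2 (t=14: INC r by 1): {p=-8, r=1}
  after event 3 (t=20: SET q = 17): {p=-8, q=17, r=1}
  after event 4 (t=27: SET r = 50): {p=-8, q=17, r=50}
  after event 5 (t=28: SET p = 9): {p=9, q=17, r=50}
  after event 6 (t=36: DEC r by 3): {p=9, q=17, r=47}
  after event 7 (t=45: SET r = 25): {p=9, q=17, r=25}
  after event 8 (t=54: SET q = 40): {p=9, q=40, r=25}
  after event 9 (t=60: INC r by 4): {p=9, q=40, r=29}

Answer: {p=9, q=40, r=29}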